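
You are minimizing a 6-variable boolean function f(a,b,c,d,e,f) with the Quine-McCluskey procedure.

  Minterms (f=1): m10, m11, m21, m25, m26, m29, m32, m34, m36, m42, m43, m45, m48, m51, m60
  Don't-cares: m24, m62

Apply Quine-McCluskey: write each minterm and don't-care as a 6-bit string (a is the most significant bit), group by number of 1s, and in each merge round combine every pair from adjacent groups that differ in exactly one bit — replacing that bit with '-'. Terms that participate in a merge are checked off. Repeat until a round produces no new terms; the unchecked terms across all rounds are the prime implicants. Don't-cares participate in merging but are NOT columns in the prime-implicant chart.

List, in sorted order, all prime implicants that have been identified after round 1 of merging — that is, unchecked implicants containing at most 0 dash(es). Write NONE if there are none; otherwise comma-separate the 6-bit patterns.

101101, 110011

[col 0] 001010*, 001011*, 010101*, 011000*, 011001*, 011010*, 011101*, 100000*, 100010*, 100100*, 101010*, 101011*, 101101, 110000*, 110011, 111100*, 111110*
[col 1] -01010*, -01011*, 0-1010, 00101-*, 01-101, 011-01, 0110-0, 01100-, 1-0000, 10-010, 100-00, 1000-0, 10101-*, 1111-0
[col 2] -0101-
Prime implicants: -0101-, 0-1010, 01-101, 011-01, 0110-0, 01100-, 1-0000, 10-010, 100-00, 1000-0, 101101, 110011, 1111-0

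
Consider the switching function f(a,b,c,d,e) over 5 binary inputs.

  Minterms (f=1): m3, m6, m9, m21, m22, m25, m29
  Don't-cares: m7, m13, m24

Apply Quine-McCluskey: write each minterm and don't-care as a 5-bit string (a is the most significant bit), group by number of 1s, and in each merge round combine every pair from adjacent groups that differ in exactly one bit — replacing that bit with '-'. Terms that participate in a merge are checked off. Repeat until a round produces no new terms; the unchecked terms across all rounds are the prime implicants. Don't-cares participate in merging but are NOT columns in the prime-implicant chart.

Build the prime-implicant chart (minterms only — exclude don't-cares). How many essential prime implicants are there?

4

Round 0: 00011✓ 00110✓ 00111✓ 01001✓ 01101✓ 10101✓ 10110✓ 11000✓ 11001✓ 11101✓
Round 1: -0110 -1001✓ -1101✓ 00-11 0011- 01-01✓ 1-101 11-01✓ 1100-
Round 2: -1-01
PIs = {-0110, -1-01, 00-11, 0011-, 1-101, 1100-}
Coverage chart:
  m3: 00-11 ←essential
  m6: -0110,0011-
  m9: -1-01 ←essential
  m21: 1-101 ←essential
  m22: -0110 ←essential
  m25: -1-01,1100-
  m29: -1-01,1-101
Essential: -0110, -1-01, 00-11, 1-101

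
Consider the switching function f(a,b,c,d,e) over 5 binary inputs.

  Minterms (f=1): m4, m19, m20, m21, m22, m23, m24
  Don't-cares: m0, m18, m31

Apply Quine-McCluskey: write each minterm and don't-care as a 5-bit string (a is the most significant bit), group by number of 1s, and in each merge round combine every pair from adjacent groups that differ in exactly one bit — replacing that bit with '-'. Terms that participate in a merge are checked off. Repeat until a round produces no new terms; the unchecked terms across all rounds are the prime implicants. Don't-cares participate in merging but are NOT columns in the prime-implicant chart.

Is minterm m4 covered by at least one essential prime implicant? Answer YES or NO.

[col 0] 00000*, 00100*, 10010*, 10011*, 10100*, 10101*, 10110*, 10111*, 11000, 11111*
[col 1] -0100, 00-00, 1-111, 10-10*, 10-11*, 1001-*, 101-0*, 101-1*, 1010-*, 1011-*
[col 2] 10-1-, 101--
Prime implicants: -0100, 00-00, 1-111, 10-1-, 101--, 11000
PI chart (minterm → PIs covering it):
  4 | -0100,00-00
  19 | 10-1-  (sole → essential)
  20 | -0100,101--
  21 | 101--  (sole → essential)
  22 | 10-1-,101--
  23 | 1-111,10-1-,101--
  24 | 11000  (sole → essential)
Essential prime implicants: 10-1-, 101--, 11000

NO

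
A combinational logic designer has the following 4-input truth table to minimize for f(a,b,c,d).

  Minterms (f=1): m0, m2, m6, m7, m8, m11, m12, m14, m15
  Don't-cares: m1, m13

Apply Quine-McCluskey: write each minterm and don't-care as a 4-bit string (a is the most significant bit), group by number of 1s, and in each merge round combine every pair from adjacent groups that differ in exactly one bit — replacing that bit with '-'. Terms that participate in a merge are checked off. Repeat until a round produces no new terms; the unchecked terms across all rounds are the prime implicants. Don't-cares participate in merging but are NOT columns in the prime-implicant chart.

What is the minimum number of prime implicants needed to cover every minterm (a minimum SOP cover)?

Round 0: 0000✓ 0001✓ 0010✓ 0110✓ 0111✓ 1000✓ 1011✓ 1100✓ 1101✓ 1110✓ 1111✓
Round 1: -000 -110✓ -111✓ 0-10 00-0 000- 011-✓ 1-00 1-11 11-0✓ 11-1✓ 110-✓ 111-✓
Round 2: -11- 11--
PIs = {-000, -11-, 0-10, 00-0, 000-, 1-00, 1-11, 11--}
Coverage chart:
  m0: -000,00-0,000-
  m2: 0-10,00-0
  m6: -11-,0-10
  m7: -11- ←essential
  m8: -000,1-00
  m11: 1-11 ←essential
  m12: 1-00,11--
  m14: -11-,11--
  m15: -11-,1-11,11--
Essential: -11-, 1-11
Petrick residual → 00-0, 1-00
Min cover (4 terms): bc + a'b'd' + ac'd' + acd

4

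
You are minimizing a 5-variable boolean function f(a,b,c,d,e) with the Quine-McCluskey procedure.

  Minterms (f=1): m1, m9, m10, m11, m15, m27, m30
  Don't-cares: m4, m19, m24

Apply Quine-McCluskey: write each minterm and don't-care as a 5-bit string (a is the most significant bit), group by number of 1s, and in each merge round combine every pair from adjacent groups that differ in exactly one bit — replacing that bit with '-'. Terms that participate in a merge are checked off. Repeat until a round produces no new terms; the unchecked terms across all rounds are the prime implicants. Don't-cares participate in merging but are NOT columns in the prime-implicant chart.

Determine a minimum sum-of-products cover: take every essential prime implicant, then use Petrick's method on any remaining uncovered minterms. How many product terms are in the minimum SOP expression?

5

[col 0] 00001*, 00100, 01001*, 01010*, 01011*, 01111*, 10011*, 11000, 11011*, 11110
[col 1] -1011, 0-001, 01-11, 010-1, 0101-, 1-011
Prime implicants: -1011, 0-001, 00100, 01-11, 010-1, 0101-, 1-011, 11000, 11110
PI chart (minterm → PIs covering it):
  1 | 0-001  (sole → essential)
  9 | 0-001,010-1
  10 | 0101-  (sole → essential)
  11 | -1011,01-11,010-1,0101-
  15 | 01-11  (sole → essential)
  27 | -1011,1-011
  30 | 11110  (sole → essential)
Essential prime implicants: 0-001, 01-11, 0101-, 11110
Petrick residual → -1011
Minimum SOP uses 5 PIs: bc'de + a'c'd'e + a'bde + a'bc'd + abcde'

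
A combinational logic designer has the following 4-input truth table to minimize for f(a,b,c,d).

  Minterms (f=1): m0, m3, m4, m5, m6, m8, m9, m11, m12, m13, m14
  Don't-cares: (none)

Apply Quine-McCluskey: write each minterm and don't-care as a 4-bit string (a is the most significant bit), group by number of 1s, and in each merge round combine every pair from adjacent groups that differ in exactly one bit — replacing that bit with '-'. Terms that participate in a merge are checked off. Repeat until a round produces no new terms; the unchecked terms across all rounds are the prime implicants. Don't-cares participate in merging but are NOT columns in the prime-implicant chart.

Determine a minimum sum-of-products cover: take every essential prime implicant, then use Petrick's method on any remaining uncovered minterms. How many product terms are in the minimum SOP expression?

[col 0] 0000*, 0011*, 0100*, 0101*, 0110*, 1000*, 1001*, 1011*, 1100*, 1101*, 1110*
[col 1] -000*, -011, -100*, -101*, -110*, 0-00*, 01-0*, 010-*, 1-00*, 1-01*, 10-1, 100-*, 11-0*, 110-*
[col 2] --00, -1-0, -10-, 1-0-
Prime implicants: --00, -011, -1-0, -10-, 1-0-, 10-1
PI chart (minterm → PIs covering it):
  0 | --00  (sole → essential)
  3 | -011  (sole → essential)
  4 | --00,-1-0,-10-
  5 | -10-  (sole → essential)
  6 | -1-0  (sole → essential)
  8 | --00,1-0-
  9 | 1-0-,10-1
  11 | -011,10-1
  12 | --00,-1-0,-10-,1-0-
  13 | -10-,1-0-
  14 | -1-0  (sole → essential)
Essential prime implicants: --00, -011, -1-0, -10-
Petrick residual → 1-0-
Minimum SOP uses 5 PIs: c'd' + b'cd + bd' + bc' + ac'

5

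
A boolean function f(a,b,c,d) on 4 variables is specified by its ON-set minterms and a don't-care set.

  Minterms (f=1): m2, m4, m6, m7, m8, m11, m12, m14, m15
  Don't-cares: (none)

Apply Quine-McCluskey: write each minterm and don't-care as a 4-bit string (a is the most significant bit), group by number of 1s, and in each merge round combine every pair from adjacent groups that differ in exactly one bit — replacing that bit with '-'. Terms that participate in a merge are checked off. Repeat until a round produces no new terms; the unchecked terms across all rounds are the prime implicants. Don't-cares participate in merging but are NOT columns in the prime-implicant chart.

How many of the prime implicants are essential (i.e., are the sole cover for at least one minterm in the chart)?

5

Round 0: 0010✓ 0100✓ 0110✓ 0111✓ 1000✓ 1011✓ 1100✓ 1110✓ 1111✓
Round 1: -100✓ -110✓ -111✓ 0-10 01-0✓ 011-✓ 1-00 1-11 11-0✓ 111-✓
Round 2: -1-0 -11-
PIs = {-1-0, -11-, 0-10, 1-00, 1-11}
Coverage chart:
  m2: 0-10 ←essential
  m4: -1-0 ←essential
  m6: -1-0,-11-,0-10
  m7: -11- ←essential
  m8: 1-00 ←essential
  m11: 1-11 ←essential
  m12: -1-0,1-00
  m14: -1-0,-11-
  m15: -11-,1-11
Essential: -1-0, -11-, 0-10, 1-00, 1-11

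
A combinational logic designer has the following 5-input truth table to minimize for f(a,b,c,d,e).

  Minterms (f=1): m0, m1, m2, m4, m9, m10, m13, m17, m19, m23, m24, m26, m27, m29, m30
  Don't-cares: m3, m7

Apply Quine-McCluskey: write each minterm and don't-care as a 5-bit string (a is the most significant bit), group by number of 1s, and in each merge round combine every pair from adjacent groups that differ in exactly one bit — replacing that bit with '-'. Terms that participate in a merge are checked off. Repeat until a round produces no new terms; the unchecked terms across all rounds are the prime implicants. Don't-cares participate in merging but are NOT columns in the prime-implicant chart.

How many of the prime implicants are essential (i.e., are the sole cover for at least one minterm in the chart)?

Round 0: 00000✓ 00001✓ 00010✓ 00011✓ 00100✓ 00111✓ 01001✓ 01010✓ 01101✓ 10001✓ 10011✓ 10111✓ 11000✓ 11010✓ 11011✓ 11101✓ 11110✓
Round 1: -0001✓ -0011✓ -0111✓ -1010 -1101 0-001 0-010 00-00 00-11✓ 000-0✓ 000-1✓ 0000-✓ 0001-✓ 01-01 1-011 10-11✓ 100-1✓ 11-10 110-0 1101-
Round 2: -0-11 -00-1 000--
PIs = {-0-11, -00-1, -1010, -1101, 0-001, 0-010, 00-00, 000--, 01-01, 1-011, 11-10, 110-0, 1101-}
Coverage chart:
  m0: 00-00,000--
  m1: -00-1,0-001,000--
  m2: 0-010,000--
  m4: 00-00 ←essential
  m9: 0-001,01-01
  m10: -1010,0-010
  m13: -1101,01-01
  m17: -00-1 ←essential
  m19: -0-11,-00-1,1-011
  m23: -0-11 ←essential
  m24: 110-0 ←essential
  m26: -1010,11-10,110-0,1101-
  m27: 1-011,1101-
  m29: -1101 ←essential
  m30: 11-10 ←essential
Essential: -0-11, -00-1, -1101, 00-00, 11-10, 110-0

6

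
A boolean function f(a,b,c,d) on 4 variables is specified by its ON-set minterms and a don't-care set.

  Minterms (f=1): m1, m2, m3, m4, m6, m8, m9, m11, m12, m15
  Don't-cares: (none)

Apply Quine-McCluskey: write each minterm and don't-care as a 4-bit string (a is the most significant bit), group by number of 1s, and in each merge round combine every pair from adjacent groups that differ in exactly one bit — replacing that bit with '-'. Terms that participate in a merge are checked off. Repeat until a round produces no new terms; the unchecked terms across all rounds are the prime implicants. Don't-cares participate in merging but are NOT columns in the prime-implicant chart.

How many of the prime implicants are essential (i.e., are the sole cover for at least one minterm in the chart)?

2

[col 0] 0001*, 0010*, 0011*, 0100*, 0110*, 1000*, 1001*, 1011*, 1100*, 1111*
[col 1] -001*, -011*, -100, 0-10, 00-1*, 001-, 01-0, 1-00, 1-11, 10-1*, 100-
[col 2] -0-1
Prime implicants: -0-1, -100, 0-10, 001-, 01-0, 1-00, 1-11, 100-
PI chart (minterm → PIs covering it):
  1 | -0-1  (sole → essential)
  2 | 0-10,001-
  3 | -0-1,001-
  4 | -100,01-0
  6 | 0-10,01-0
  8 | 1-00,100-
  9 | -0-1,100-
  11 | -0-1,1-11
  12 | -100,1-00
  15 | 1-11  (sole → essential)
Essential prime implicants: -0-1, 1-11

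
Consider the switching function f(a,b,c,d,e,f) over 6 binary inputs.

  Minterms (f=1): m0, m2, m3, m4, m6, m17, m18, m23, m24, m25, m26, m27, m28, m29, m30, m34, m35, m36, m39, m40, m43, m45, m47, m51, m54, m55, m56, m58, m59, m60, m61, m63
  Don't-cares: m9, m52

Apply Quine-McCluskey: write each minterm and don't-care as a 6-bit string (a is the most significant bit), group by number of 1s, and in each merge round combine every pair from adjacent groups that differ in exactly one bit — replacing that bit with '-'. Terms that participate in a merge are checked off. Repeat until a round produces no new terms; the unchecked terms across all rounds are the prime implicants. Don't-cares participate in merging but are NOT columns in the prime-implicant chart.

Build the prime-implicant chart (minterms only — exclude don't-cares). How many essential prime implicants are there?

8

size-2^0 implicants → 000000(✓)  000010(✓)  000011(✓)  000100(✓)  000110(✓)  001001(✓)  010001(✓)  010010(✓)  010111(✓)  011000(✓)  011001(✓)  011010(✓)  011011(✓)  011100(✓)  011101(✓)  011110(✓)  100010(✓)  100011(✓)  100100(✓)  100111(✓)  101000(✓)  101011(✓)  101101(✓)  101111(✓)  110011(✓)  110100(✓)  110110(✓)  110111(✓)  111000(✓)  111010(✓)  111011(✓)  111100(✓)  111101(✓)  111111(✓)
size-2^1 implicants → -00010(✓)  -00011(✓)  -00100  -10111  -11000(✓)  -11010(✓)  -11011(✓)  -11100(✓)  -11101(✓)  0-0010  0-1001  000-00(✓)  000-10(✓)  0000-0(✓)  00001-(✓)  0001-0(✓)  01-001  01-010  011-00(✓)  011-01(✓)  011-10(✓)  0110-0(✓)  0110-1(✓)  01100-(✓)  01101-(✓)  0111-0(✓)  01110-(✓)  1-0011(✓)  1-0100  1-0111(✓)  1-1000  1-1011(✓)  1-1101(✓)  1-1111(✓)  10-011(✓)  10-111(✓)  100-11(✓)  10001-(✓)  101-11(✓)  1011-1(✓)  11-011(✓)  11-100  11-111(✓)  110-11(✓)  1101-0  11011-  111-00(✓)  111-11(✓)  1110-0(✓)  11101-(✓)  1111-1(✓)  11110-(✓)
size-2^2 implicants → -0001-  -11-00  -110-0  -1101-  -1110-  000--0  011--0  011-0-  0110--  1--011(✓)  1--111(✓)  1-0-11(✓)  1-1-11(✓)  1-11-1  10--11(✓)  11--11(✓)
size-2^3 implicants → 1---11
Unchecked terms (primes): -0001-, -00100, -10111, -11-00, -110-0, -1101-, -1110-, 0-0010, 0-1001, 000--0, 01-001, 01-010, 011--0, 011-0-, 0110--, 1---11, 1-0100, 1-1000, 1-11-1, 11-100, 1101-0, 11011-
Minterm coverage:
  m0 ⊆ 000--0 [E]
  m2 ⊆ -0001-,0-0010,000--0
  m3 ⊆ -0001- [E]
  m4 ⊆ -00100,000--0
  m6 ⊆ 000--0 [E]
  m17 ⊆ 01-001 [E]
  m18 ⊆ 0-0010,01-010
  m23 ⊆ -10111 [E]
  m24 ⊆ -11-00,-110-0,011--0,011-0-,0110--
  m25 ⊆ 0-1001,01-001,011-0-,0110--
  m26 ⊆ -110-0,-1101-,01-010,011--0,0110--
  m27 ⊆ -1101-,0110--
  m28 ⊆ -11-00,-1110-,011--0,011-0-
  m29 ⊆ -1110-,011-0-
  m30 ⊆ 011--0 [E]
  m34 ⊆ -0001- [E]
  m35 ⊆ -0001-,1---11
  m36 ⊆ -00100,1-0100
  m39 ⊆ 1---11 [E]
  m40 ⊆ 1-1000 [E]
  m43 ⊆ 1---11 [E]
  m45 ⊆ 1-11-1 [E]
  m47 ⊆ 1---11,1-11-1
  m51 ⊆ 1---11 [E]
  m54 ⊆ 1101-0,11011-
  m55 ⊆ -10111,1---11,11011-
  m56 ⊆ -11-00,-110-0,1-1000
  m58 ⊆ -110-0,-1101-
  m59 ⊆ -1101-,1---11
  m60 ⊆ -11-00,-1110-,11-100
  m61 ⊆ -1110-,1-11-1
  m63 ⊆ 1---11,1-11-1
E = {-0001-, -10111, 000--0, 01-001, 011--0, 1---11, 1-1000, 1-11-1}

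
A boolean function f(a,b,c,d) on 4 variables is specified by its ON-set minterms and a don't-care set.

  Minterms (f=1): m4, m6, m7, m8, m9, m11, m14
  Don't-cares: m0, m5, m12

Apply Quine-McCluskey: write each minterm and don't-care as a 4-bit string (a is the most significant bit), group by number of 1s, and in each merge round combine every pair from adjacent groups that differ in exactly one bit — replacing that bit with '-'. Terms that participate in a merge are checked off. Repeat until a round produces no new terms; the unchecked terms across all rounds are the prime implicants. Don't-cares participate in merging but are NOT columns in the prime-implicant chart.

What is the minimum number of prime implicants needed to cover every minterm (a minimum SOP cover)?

4

[col 0] 0000*, 0100*, 0101*, 0110*, 0111*, 1000*, 1001*, 1011*, 1100*, 1110*
[col 1] -000*, -100*, -110*, 0-00*, 01-0*, 01-1*, 010-*, 011-*, 1-00*, 10-1, 100-, 11-0*
[col 2] --00, -1-0, 01--
Prime implicants: --00, -1-0, 01--, 10-1, 100-
PI chart (minterm → PIs covering it):
  4 | --00,-1-0,01--
  6 | -1-0,01--
  7 | 01--  (sole → essential)
  8 | --00,100-
  9 | 10-1,100-
  11 | 10-1  (sole → essential)
  14 | -1-0  (sole → essential)
Essential prime implicants: -1-0, 01--, 10-1
Petrick residual → --00
Minimum SOP uses 4 PIs: c'd' + bd' + a'b + ab'd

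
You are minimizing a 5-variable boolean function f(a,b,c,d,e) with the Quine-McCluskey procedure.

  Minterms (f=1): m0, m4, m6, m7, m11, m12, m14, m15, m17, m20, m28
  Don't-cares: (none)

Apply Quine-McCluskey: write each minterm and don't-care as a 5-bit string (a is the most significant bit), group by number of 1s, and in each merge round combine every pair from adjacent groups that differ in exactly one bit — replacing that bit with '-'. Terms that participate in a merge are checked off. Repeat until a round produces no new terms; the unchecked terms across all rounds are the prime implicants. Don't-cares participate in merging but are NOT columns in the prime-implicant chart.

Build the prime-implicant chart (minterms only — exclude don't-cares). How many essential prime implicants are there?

5

Round 0: 00000✓ 00100✓ 00110✓ 00111✓ 01011✓ 01100✓ 01110✓ 01111✓ 10001 10100✓ 11100✓
Round 1: -0100✓ -1100✓ 0-100✓ 0-110✓ 0-111✓ 00-00 001-0✓ 0011-✓ 01-11 011-0✓ 0111-✓ 1-100✓
Round 2: --100 0-1-0 0-11-
PIs = {--100, 0-1-0, 0-11-, 00-00, 01-11, 10001}
Coverage chart:
  m0: 00-00 ←essential
  m4: --100,0-1-0,00-00
  m6: 0-1-0,0-11-
  m7: 0-11- ←essential
  m11: 01-11 ←essential
  m12: --100,0-1-0
  m14: 0-1-0,0-11-
  m15: 0-11-,01-11
  m17: 10001 ←essential
  m20: --100 ←essential
  m28: --100 ←essential
Essential: --100, 0-11-, 00-00, 01-11, 10001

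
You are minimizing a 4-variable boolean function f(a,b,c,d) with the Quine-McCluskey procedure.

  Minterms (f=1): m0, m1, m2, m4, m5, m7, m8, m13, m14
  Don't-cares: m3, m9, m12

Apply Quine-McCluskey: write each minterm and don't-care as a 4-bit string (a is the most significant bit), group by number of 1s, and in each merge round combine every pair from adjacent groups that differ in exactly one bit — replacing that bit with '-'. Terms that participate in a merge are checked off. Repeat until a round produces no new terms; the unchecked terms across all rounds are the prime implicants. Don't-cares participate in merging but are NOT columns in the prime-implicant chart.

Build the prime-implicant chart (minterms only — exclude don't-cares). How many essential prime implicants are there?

4

size-2^0 implicants → 0000(✓)  0001(✓)  0010(✓)  0011(✓)  0100(✓)  0101(✓)  0111(✓)  1000(✓)  1001(✓)  1100(✓)  1101(✓)  1110(✓)
size-2^1 implicants → -000(✓)  -001(✓)  -100(✓)  -101(✓)  0-00(✓)  0-01(✓)  0-11(✓)  00-0(✓)  00-1(✓)  000-(✓)  001-(✓)  01-1(✓)  010-(✓)  1-00(✓)  1-01(✓)  100-(✓)  11-0  110-(✓)
size-2^2 implicants → --00(✓)  --01(✓)  -00-(✓)  -10-(✓)  0--1  0-0-(✓)  00--  1-0-(✓)
size-2^3 implicants → --0-
Unchecked terms (primes): --0-, 0--1, 00--, 11-0
Minterm coverage:
  m0 ⊆ --0-,00--
  m1 ⊆ --0-,0--1,00--
  m2 ⊆ 00-- [E]
  m4 ⊆ --0- [E]
  m5 ⊆ --0-,0--1
  m7 ⊆ 0--1 [E]
  m8 ⊆ --0- [E]
  m13 ⊆ --0- [E]
  m14 ⊆ 11-0 [E]
E = {--0-, 0--1, 00--, 11-0}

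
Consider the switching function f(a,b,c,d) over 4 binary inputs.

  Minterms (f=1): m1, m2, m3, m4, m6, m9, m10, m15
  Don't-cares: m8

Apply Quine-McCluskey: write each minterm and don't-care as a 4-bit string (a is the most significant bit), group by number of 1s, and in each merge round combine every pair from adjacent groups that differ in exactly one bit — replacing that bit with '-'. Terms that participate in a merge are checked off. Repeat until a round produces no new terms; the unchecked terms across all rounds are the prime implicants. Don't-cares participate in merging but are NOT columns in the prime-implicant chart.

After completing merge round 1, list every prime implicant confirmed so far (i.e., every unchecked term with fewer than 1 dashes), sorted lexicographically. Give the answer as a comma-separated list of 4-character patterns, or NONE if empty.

1111

Round 0: 0001✓ 0010✓ 0011✓ 0100✓ 0110✓ 1000✓ 1001✓ 1010✓ 1111
Round 1: -001 -010 0-10 00-1 001- 01-0 10-0 100-
PIs = {-001, -010, 0-10, 00-1, 001-, 01-0, 10-0, 100-, 1111}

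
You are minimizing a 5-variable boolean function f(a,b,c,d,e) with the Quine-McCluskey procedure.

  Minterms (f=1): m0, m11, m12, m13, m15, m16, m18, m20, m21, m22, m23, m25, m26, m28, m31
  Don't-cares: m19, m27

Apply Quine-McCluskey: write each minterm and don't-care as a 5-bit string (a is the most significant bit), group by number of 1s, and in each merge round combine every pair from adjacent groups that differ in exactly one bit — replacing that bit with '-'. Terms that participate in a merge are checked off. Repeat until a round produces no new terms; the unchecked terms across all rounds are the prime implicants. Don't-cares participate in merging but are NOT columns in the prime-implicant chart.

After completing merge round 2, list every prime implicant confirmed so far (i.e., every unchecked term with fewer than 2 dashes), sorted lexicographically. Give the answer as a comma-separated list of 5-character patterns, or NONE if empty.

-0000, -1100, 011-1, 0110-, 1-100, 110-1

Round 0: 00000✓ 01011✓ 01100✓ 01101✓ 01111✓ 10000✓ 10010✓ 10011✓ 10100✓ 10101✓ 10110✓ 10111✓ 11001✓ 11010✓ 11011✓ 11100✓ 11111✓
Round 1: -0000 -1011✓ -1100 -1111✓ 01-11✓ 011-1 0110- 1-010✓ 1-011✓ 1-100 1-111✓ 10-00✓ 10-10✓ 10-11✓ 100-0✓ 1001-✓ 101-0✓ 101-1✓ 1010-✓ 1011-✓ 11-11✓ 110-1 1101-✓
Round 2: -1-11 1--11 1-01- 10--0 10-1- 101--
PIs = {-0000, -1-11, -1100, 011-1, 0110-, 1--11, 1-01-, 1-100, 10--0, 10-1-, 101--, 110-1}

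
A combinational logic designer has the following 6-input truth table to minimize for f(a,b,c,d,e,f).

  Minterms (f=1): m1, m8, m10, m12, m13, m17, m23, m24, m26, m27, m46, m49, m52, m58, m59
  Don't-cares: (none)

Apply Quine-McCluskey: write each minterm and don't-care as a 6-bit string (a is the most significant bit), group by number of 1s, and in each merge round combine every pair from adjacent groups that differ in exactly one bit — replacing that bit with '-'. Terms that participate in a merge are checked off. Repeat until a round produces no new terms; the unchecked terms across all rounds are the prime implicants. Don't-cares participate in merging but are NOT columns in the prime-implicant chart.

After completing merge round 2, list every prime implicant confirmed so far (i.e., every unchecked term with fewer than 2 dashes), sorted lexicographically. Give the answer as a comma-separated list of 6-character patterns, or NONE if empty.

-10001, 0-0001, 001-00, 00110-, 010111, 101110, 110100

Round 0: 000001✓ 001000✓ 001010✓ 001100✓ 001101✓ 010001✓ 010111 011000✓ 011010✓ 011011✓ 101110 110001✓ 110100 111010✓ 111011✓
Round 1: -10001 -11010✓ -11011✓ 0-0001 0-1000✓ 0-1010✓ 001-00 0010-0✓ 00110- 0110-0✓ 01101-✓ 11101-✓
Round 2: -1101- 0-10-0
PIs = {-10001, -1101-, 0-0001, 0-10-0, 001-00, 00110-, 010111, 101110, 110100}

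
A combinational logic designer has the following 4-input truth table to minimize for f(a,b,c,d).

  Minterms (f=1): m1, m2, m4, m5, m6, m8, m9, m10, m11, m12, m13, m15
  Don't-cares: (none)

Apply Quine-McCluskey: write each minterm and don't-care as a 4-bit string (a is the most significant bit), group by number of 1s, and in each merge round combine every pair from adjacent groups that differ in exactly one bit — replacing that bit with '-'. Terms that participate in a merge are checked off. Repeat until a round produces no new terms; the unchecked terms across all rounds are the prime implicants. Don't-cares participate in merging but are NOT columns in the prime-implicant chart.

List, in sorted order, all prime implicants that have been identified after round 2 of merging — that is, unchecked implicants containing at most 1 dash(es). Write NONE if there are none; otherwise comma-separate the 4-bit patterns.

Round 0: 0001✓ 0010✓ 0100✓ 0101✓ 0110✓ 1000✓ 1001✓ 1010✓ 1011✓ 1100✓ 1101✓ 1111✓
Round 1: -001✓ -010 -100✓ -101✓ 0-01✓ 0-10 01-0 010-✓ 1-00✓ 1-01✓ 1-11✓ 10-0✓ 10-1✓ 100-✓ 101-✓ 11-1✓ 110-✓
Round 2: --01 -10- 1--1 1-0- 10--
PIs = {--01, -010, -10-, 0-10, 01-0, 1--1, 1-0-, 10--}

-010, 0-10, 01-0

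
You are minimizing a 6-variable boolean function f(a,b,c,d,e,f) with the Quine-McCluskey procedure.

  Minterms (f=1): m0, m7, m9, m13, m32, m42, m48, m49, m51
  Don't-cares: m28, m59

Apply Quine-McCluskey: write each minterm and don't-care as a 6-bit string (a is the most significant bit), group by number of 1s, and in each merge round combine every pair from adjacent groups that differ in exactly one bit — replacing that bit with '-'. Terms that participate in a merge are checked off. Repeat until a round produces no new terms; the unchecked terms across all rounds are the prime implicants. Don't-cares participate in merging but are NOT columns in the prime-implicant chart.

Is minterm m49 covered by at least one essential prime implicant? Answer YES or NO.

NO

[col 0] 000000*, 000111, 001001*, 001101*, 011100, 100000*, 101010, 110000*, 110001*, 110011*, 111011*
[col 1] -00000, 001-01, 1-0000, 11-011, 1100-1, 11000-
Prime implicants: -00000, 000111, 001-01, 011100, 1-0000, 101010, 11-011, 1100-1, 11000-
PI chart (minterm → PIs covering it):
  0 | -00000  (sole → essential)
  7 | 000111  (sole → essential)
  9 | 001-01  (sole → essential)
  13 | 001-01  (sole → essential)
  32 | -00000,1-0000
  42 | 101010  (sole → essential)
  48 | 1-0000,11000-
  49 | 1100-1,11000-
  51 | 11-011,1100-1
Essential prime implicants: -00000, 000111, 001-01, 101010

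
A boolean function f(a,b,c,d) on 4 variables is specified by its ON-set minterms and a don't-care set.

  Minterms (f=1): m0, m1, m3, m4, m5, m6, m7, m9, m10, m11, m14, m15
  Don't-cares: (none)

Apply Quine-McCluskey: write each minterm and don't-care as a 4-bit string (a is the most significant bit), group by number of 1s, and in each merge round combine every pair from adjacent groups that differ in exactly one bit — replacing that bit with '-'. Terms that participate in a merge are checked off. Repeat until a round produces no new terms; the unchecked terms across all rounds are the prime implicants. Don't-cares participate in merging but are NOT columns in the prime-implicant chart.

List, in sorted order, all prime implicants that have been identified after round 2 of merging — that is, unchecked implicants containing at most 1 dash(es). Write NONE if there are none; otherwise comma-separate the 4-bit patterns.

NONE

[col 0] 0000*, 0001*, 0011*, 0100*, 0101*, 0110*, 0111*, 1001*, 1010*, 1011*, 1110*, 1111*
[col 1] -001*, -011*, -110*, -111*, 0-00*, 0-01*, 0-11*, 00-1*, 000-*, 01-0*, 01-1*, 010-*, 011-*, 1-10*, 1-11*, 10-1*, 101-*, 111-*
[col 2] --11, -0-1, -11-, 0--1, 0-0-, 01--, 1-1-
Prime implicants: --11, -0-1, -11-, 0--1, 0-0-, 01--, 1-1-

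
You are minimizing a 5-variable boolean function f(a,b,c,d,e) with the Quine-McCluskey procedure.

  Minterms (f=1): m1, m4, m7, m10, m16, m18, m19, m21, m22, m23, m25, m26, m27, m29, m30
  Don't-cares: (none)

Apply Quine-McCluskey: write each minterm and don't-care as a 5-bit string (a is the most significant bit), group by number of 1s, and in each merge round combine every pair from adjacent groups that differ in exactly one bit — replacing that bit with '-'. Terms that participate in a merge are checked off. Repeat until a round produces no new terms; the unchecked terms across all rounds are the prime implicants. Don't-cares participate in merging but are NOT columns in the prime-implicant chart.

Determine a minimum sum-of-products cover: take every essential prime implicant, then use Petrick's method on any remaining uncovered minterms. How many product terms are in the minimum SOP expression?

size-2^0 implicants → 00001  00100  00111(✓)  01010(✓)  10000(✓)  10010(✓)  10011(✓)  10101(✓)  10110(✓)  10111(✓)  11001(✓)  11010(✓)  11011(✓)  11101(✓)  11110(✓)
size-2^1 implicants → -0111  -1010  1-010(✓)  1-011(✓)  1-101  1-110(✓)  10-10(✓)  10-11(✓)  100-0  1001-(✓)  101-1  1011-(✓)  11-01  11-10(✓)  110-1  1101-(✓)
size-2^2 implicants → 1--10  1-01-  10-1-
Unchecked terms (primes): -0111, -1010, 00001, 00100, 1--10, 1-01-, 1-101, 10-1-, 100-0, 101-1, 11-01, 110-1
Minterm coverage:
  m1 ⊆ 00001 [E]
  m4 ⊆ 00100 [E]
  m7 ⊆ -0111 [E]
  m10 ⊆ -1010 [E]
  m16 ⊆ 100-0 [E]
  m18 ⊆ 1--10,1-01-,10-1-,100-0
  m19 ⊆ 1-01-,10-1-
  m21 ⊆ 1-101,101-1
  m22 ⊆ 1--10,10-1-
  m23 ⊆ -0111,10-1-,101-1
  m25 ⊆ 11-01,110-1
  m26 ⊆ -1010,1--10,1-01-
  m27 ⊆ 1-01-,110-1
  m29 ⊆ 1-101,11-01
  m30 ⊆ 1--10 [E]
E = {-0111, -1010, 00001, 00100, 1--10, 100-0}
Petrick residual → 1-01-, 1-101, 11-01
Cover = b'cde + bc'de' + a'b'c'd'e + a'b'cd'e' + ade' + ac'd + acd'e + ab'c'e' + abd'e  |cover|=9

9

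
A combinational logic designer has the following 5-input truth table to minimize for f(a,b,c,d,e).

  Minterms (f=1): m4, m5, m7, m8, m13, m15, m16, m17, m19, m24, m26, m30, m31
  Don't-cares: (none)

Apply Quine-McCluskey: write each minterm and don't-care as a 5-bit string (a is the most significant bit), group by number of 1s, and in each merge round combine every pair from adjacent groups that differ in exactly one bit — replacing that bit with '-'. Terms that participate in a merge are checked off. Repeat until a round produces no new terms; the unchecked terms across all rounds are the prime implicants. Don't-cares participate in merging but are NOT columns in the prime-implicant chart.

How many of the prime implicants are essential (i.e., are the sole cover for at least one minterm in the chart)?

4

Round 0: 00100✓ 00101✓ 00111✓ 01000✓ 01101✓ 01111✓ 10000✓ 10001✓ 10011✓ 11000✓ 11010✓ 11110✓ 11111✓
Round 1: -1000 -1111 0-101✓ 0-111✓ 001-1✓ 0010- 011-1✓ 1-000 100-1 1000- 11-10 110-0 1111-
Round 2: 0-1-1
PIs = {-1000, -1111, 0-1-1, 0010-, 1-000, 100-1, 1000-, 11-10, 110-0, 1111-}
Coverage chart:
  m4: 0010- ←essential
  m5: 0-1-1,0010-
  m7: 0-1-1 ←essential
  m8: -1000 ←essential
  m13: 0-1-1 ←essential
  m15: -1111,0-1-1
  m16: 1-000,1000-
  m17: 100-1,1000-
  m19: 100-1 ←essential
  m24: -1000,1-000,110-0
  m26: 11-10,110-0
  m30: 11-10,1111-
  m31: -1111,1111-
Essential: -1000, 0-1-1, 0010-, 100-1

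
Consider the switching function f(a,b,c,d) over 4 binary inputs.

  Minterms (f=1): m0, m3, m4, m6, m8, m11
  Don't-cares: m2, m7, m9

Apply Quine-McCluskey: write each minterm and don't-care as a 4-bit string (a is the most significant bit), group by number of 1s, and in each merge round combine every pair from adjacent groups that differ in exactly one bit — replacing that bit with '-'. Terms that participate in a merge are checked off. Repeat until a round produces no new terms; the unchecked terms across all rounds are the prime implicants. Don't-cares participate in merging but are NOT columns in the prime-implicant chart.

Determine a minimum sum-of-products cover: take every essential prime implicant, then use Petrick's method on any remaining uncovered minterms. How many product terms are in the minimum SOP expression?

3

size-2^0 implicants → 0000(✓)  0010(✓)  0011(✓)  0100(✓)  0110(✓)  0111(✓)  1000(✓)  1001(✓)  1011(✓)
size-2^1 implicants → -000  -011  0-00(✓)  0-10(✓)  0-11(✓)  00-0(✓)  001-(✓)  01-0(✓)  011-(✓)  10-1  100-
size-2^2 implicants → 0--0  0-1-
Unchecked terms (primes): -000, -011, 0--0, 0-1-, 10-1, 100-
Minterm coverage:
  m0 ⊆ -000,0--0
  m3 ⊆ -011,0-1-
  m4 ⊆ 0--0 [E]
  m6 ⊆ 0--0,0-1-
  m8 ⊆ -000,100-
  m11 ⊆ -011,10-1
E = {0--0}
Petrick residual → -000, -011
Cover = b'c'd' + b'cd + a'd'  |cover|=3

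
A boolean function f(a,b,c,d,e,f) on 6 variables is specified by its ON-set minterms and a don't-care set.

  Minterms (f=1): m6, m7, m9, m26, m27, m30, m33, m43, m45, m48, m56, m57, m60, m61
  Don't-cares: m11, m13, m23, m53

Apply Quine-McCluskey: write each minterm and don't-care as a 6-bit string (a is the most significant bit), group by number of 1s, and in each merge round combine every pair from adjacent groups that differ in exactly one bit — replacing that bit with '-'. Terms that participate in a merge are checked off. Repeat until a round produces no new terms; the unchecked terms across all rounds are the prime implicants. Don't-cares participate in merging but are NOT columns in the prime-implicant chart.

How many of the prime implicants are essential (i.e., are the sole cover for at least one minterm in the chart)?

6

Round 0: 000110✓ 000111✓ 001001✓ 001011✓ 001101✓ 010111✓ 011010✓ 011011✓ 011110✓ 100001 101011✓ 101101✓ 110000✓ 110101✓ 111000✓ 111001✓ 111100✓ 111101✓
Round 1: -01011 -01101 0-0111 0-1011 00011- 001-01 0010-1 011-10 01101- 1-1101 11-000 11-101 111-00✓ 111-01✓ 11100-✓ 11110-✓
Round 2: 111-0-
PIs = {-01011, -01101, 0-0111, 0-1011, 00011-, 001-01, 0010-1, 011-10, 01101-, 1-1101, 100001, 11-000, 11-101, 111-0-}
Coverage chart:
  m6: 00011- ←essential
  m7: 0-0111,00011-
  m9: 001-01,0010-1
  m26: 011-10,01101-
  m27: 0-1011,01101-
  m30: 011-10 ←essential
  m33: 100001 ←essential
  m43: -01011 ←essential
  m45: -01101,1-1101
  m48: 11-000 ←essential
  m56: 11-000,111-0-
  m57: 111-0- ←essential
  m60: 111-0- ←essential
  m61: 1-1101,11-101,111-0-
Essential: -01011, 00011-, 011-10, 100001, 11-000, 111-0-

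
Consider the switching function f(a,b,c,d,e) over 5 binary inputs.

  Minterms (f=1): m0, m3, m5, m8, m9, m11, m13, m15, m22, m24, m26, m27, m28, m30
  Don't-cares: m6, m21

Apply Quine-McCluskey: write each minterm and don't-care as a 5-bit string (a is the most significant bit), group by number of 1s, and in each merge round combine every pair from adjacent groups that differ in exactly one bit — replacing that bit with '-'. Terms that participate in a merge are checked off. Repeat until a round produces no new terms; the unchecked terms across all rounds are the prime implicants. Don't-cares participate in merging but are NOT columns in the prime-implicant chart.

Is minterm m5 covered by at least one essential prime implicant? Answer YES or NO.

NO

[col 0] 00000*, 00011*, 00101*, 00110*, 01000*, 01001*, 01011*, 01101*, 01111*, 10101*, 10110*, 11000*, 11010*, 11011*, 11100*, 11110*
[col 1] -0101, -0110, -1000, -1011, 0-000, 0-011, 0-101, 01-01*, 01-11*, 010-1*, 0100-, 011-1*, 1-110, 11-00*, 11-10*, 110-0*, 1101-, 111-0*
[col 2] 01--1, 11--0
Prime implicants: -0101, -0110, -1000, -1011, 0-000, 0-011, 0-101, 01--1, 0100-, 1-110, 11--0, 1101-
PI chart (minterm → PIs covering it):
  0 | 0-000  (sole → essential)
  3 | 0-011  (sole → essential)
  5 | -0101,0-101
  8 | -1000,0-000,0100-
  9 | 01--1,0100-
  11 | -1011,0-011,01--1
  13 | 0-101,01--1
  15 | 01--1  (sole → essential)
  22 | -0110,1-110
  24 | -1000,11--0
  26 | 11--0,1101-
  27 | -1011,1101-
  28 | 11--0  (sole → essential)
  30 | 1-110,11--0
Essential prime implicants: 0-000, 0-011, 01--1, 11--0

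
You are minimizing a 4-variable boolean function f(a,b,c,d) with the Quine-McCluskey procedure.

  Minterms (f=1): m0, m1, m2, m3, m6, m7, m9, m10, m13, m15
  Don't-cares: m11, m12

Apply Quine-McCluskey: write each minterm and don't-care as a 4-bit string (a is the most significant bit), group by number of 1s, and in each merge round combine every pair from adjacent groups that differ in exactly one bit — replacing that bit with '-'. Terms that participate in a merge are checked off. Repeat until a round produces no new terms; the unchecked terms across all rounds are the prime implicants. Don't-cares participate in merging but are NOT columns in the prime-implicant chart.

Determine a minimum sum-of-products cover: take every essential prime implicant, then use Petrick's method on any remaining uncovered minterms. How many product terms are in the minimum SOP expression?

4

Round 0: 0000✓ 0001✓ 0010✓ 0011✓ 0110✓ 0111✓ 1001✓ 1010✓ 1011✓ 1100✓ 1101✓ 1111✓
Round 1: -001✓ -010✓ -011✓ -111✓ 0-10✓ 0-11✓ 00-0✓ 00-1✓ 000-✓ 001-✓ 011-✓ 1-01✓ 1-11✓ 10-1✓ 101-✓ 11-1✓ 110-
Round 2: --11 -0-1 -01- 0-1- 00-- 1--1
PIs = {--11, -0-1, -01-, 0-1-, 00--, 1--1, 110-}
Coverage chart:
  m0: 00-- ←essential
  m1: -0-1,00--
  m2: -01-,0-1-,00--
  m3: --11,-0-1,-01-,0-1-,00--
  m6: 0-1- ←essential
  m7: --11,0-1-
  m9: -0-1,1--1
  m10: -01- ←essential
  m13: 1--1,110-
  m15: --11,1--1
Essential: -01-, 0-1-, 00--
Petrick residual → 1--1
Min cover (4 terms): b'c + a'c + a'b' + ad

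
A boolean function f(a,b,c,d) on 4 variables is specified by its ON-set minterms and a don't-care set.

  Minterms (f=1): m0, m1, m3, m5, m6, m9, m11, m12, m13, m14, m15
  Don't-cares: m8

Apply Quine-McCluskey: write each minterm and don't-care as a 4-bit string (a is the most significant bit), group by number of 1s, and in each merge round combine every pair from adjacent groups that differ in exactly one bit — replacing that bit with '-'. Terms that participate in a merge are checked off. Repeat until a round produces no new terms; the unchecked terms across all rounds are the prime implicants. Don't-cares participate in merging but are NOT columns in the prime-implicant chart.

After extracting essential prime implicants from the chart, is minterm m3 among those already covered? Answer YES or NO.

[col 0] 0000*, 0001*, 0011*, 0101*, 0110*, 1000*, 1001*, 1011*, 1100*, 1101*, 1110*, 1111*
[col 1] -000*, -001*, -011*, -101*, -110, 0-01*, 00-1*, 000-*, 1-00*, 1-01*, 1-11*, 10-1*, 100-*, 11-0*, 11-1*, 110-*, 111-*
[col 2] --01, -0-1, -00-, 1--1, 1-0-, 11--
Prime implicants: --01, -0-1, -00-, -110, 1--1, 1-0-, 11--
PI chart (minterm → PIs covering it):
  0 | -00-  (sole → essential)
  1 | --01,-0-1,-00-
  3 | -0-1  (sole → essential)
  5 | --01  (sole → essential)
  6 | -110  (sole → essential)
  9 | --01,-0-1,-00-,1--1,1-0-
  11 | -0-1,1--1
  12 | 1-0-,11--
  13 | --01,1--1,1-0-,11--
  14 | -110,11--
  15 | 1--1,11--
Essential prime implicants: --01, -0-1, -00-, -110

YES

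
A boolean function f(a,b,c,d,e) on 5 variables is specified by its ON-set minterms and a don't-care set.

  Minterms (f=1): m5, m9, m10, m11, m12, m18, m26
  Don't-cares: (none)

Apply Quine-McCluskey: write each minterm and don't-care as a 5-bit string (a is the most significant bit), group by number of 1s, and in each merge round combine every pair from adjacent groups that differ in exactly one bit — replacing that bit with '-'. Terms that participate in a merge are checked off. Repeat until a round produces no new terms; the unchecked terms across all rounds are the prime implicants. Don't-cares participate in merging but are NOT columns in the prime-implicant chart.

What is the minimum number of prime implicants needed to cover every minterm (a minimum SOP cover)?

5

Round 0: 00101 01001✓ 01010✓ 01011✓ 01100 10010✓ 11010✓
Round 1: -1010 010-1 0101- 1-010
PIs = {-1010, 00101, 010-1, 0101-, 01100, 1-010}
Coverage chart:
  m5: 00101 ←essential
  m9: 010-1 ←essential
  m10: -1010,0101-
  m11: 010-1,0101-
  m12: 01100 ←essential
  m18: 1-010 ←essential
  m26: -1010,1-010
Essential: 00101, 010-1, 01100, 1-010
Petrick residual → -1010
Min cover (5 terms): bc'de' + a'b'cd'e + a'bc'e + a'bcd'e' + ac'de'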